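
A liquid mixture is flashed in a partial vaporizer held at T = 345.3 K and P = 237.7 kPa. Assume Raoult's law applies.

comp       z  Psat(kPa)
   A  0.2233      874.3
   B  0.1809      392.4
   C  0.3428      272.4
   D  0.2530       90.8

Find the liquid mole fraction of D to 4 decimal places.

x_D = 0.5039

Raoult's law: Kᵢ = Pᵢˢᵃᵗ/P = Pᵢˢᵃᵗ/237.7.
  K_A = 874.3/237.7 = 3.678166, K_B = 392.4/237.7 = 1.650820, K_C = 272.4/237.7 = 1.145982, K_D = 90.8/237.7 = 0.381994
Newton iteration, β⁰ = 0.5:
  β = 0.5000: g = 0.16486, g' = -0.5451 → β = 0.8025
  β = 0.8025: g = 0.00186, g' = -0.5807 → β = 0.8057
Converged at β = 0.8057.
Compositions from xᵢ = zᵢ/(1+β(Kᵢ−1)), yᵢ = Kᵢxᵢ:
  A: x = 0.0707, y = 0.2601
  B: x = 0.1187, y = 0.1959
  C: x = 0.3067, y = 0.3515
  D: x = 0.5039, y = 0.1925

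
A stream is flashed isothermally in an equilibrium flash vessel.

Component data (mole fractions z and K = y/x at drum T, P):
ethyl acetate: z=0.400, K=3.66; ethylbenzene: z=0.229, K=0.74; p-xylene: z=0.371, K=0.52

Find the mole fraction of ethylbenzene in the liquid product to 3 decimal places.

Material balance + equilibrium reduce to Σ zᵢ(Kᵢ−1)/(1+β(Kᵢ−1)) = 0.
Feasibility: ΣzᵢKᵢ = 1.826, Σzᵢ/Kᵢ = 1.132 — both > 1, two phases present.
Newton iteration, β⁰ = 0.62:
  β = 0.620: g = 0.0771, g' = -0.599 → β = 0.749
  β = 0.749: g = 0.0037, g' = -0.548 → β = 0.756
Converged at β = 0.756.
Compositions from xᵢ = zᵢ/(1+β(Kᵢ−1)), yᵢ = Kᵢxᵢ:
  ethyl acetate: x = 0.133, y = 0.486
  ethylbenzene: x = 0.285, y = 0.211
  p-xylene: x = 0.582, y = 0.303

x_ethylbenzene = 0.285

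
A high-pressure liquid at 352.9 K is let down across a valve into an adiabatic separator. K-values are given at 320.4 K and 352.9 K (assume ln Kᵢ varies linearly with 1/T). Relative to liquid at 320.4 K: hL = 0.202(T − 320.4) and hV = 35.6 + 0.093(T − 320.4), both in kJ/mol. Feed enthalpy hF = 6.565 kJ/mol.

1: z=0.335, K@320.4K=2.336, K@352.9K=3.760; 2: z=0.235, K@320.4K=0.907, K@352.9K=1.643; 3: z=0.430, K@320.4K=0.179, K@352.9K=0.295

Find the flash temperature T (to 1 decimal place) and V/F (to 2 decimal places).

Adiabatic flash: solve Rachford–Rice at each trial T, then check hF = ψ·hV(T) + (1−ψ)·hL(T).
  T = 320.4 K: K = (2.336, 0.907, 0.179), RR gives ψ = 0.085, H_out = 3.042 kJ/mol
  T = 352.9 K: K = (3.760, 1.643, 0.295), RR gives ψ = 0.534, H_out = 23.685 kJ/mol
  T = 336.6 K: K = (2.996, 1.237, 0.232), RR gives ψ = 0.343, H_out = 14.892 kJ/mol
  T = 328.5 K: K = (2.654, 1.063, 0.205), RR gives ψ = 0.227, H_out = 9.520 kJ/mol
  T = 324.4 K: K = (2.490, 0.982, 0.191), RR gives ψ = 0.159, H_out = 6.410 kJ/mol
  T = 326.4 K: K = (2.569, 1.021, 0.198), RR gives ψ = 0.193, H_out = 7.965 kJ/mol
Linear interpolation between T = 324.4 (H_out = 6.410) and T = 326.4 (H_out = 7.965) on hF = 6.565 gives T ≈ 324.6 K, at which ψ = 0.16.

T = 324.6 K, V/F = 0.16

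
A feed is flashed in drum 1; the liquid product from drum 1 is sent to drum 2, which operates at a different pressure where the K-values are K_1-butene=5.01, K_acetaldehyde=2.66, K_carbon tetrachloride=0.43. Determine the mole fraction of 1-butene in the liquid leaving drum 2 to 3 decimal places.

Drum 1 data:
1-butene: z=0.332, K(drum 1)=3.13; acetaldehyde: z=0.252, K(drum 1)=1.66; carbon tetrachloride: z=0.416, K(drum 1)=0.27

Drum 1:
Let ψ₁ = V/F and solve Σ zᵢ(Kᵢ−1)/(1+ψ₁(Kᵢ−1)) = 0.
Check two-phase: ΣzᵢKᵢ = 1.570 > 1 and Σzᵢ/Kᵢ = 1.799 > 1, so g(0) = 0.570 > 0 and g(1) = -0.799 < 0.
Newton iteration, ψ₁⁰ = 0.5:
  ψ₁ = 0.500: g = -0.0107, g' = -0.965 → ψ₁ = 0.489
Converged at ψ₁ = 0.489.
Drum-1 compositions:
  1-butene: x = 0.163, y = 0.509
  acetaldehyde: x = 0.191, y = 0.316
  carbon tetrachloride: x = 0.647, y = 0.175
Drum-2 feed = drum-1 liquid: z₂ = (0.1626, 0.1905, 0.6468).
Drum 2:
Let ψ₂ = V/F and solve Σ zᵢ(Kᵢ−1)/(1+ψ₂(Kᵢ−1)) = 0.
Check two-phase: ΣzᵢKᵢ = 1.600 > 1 and Σzᵢ/Kᵢ = 1.608 > 1, so g(0) = 0.600 > 0 and g(1) = -0.608 < 0.
Newton–Raphson from ψ₂ = 0.65:
  ψ₂ = 0.650: g = -0.2527, g' = -0.853 → ψ₂ = 0.354
  ψ₂ = 0.354: g = 0.0072, g' = -0.985 → ψ₂ = 0.361
Converged at ψ₂ = 0.361.
  1-butene: x = 0.066, y = 0.333
  acetaldehyde: x = 0.119, y = 0.317
  carbon tetrachloride: x = 0.814, y = 0.350

x_1-butene (drum 2) = 0.066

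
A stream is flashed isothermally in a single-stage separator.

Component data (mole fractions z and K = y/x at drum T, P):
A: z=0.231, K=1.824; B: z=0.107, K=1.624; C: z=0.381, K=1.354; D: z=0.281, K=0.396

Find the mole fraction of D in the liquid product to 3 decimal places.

Rachford–Rice: g(ψ) = Σ zᵢ(Kᵢ−1)/(1+ψ(Kᵢ−1)) = 0.
g(0) = ΣzᵢKᵢ − 1 = 0.222 and g(1) = 1 − Σzᵢ/Kᵢ = -0.184, so a root lies in (0, 1).
Iterate (Newton) starting at ψ = 0.5:
  ψ = 0.500: g = 0.0571, g' = -0.348 → ψ = 0.664
  ψ = 0.664: g = -0.0040, g' = -0.404 → ψ = 0.654
Converged at ψ = 0.654.
Compositions from xᵢ = zᵢ/(1+ψ(Kᵢ−1)), yᵢ = Kᵢxᵢ:
  A: x = 0.150, y = 0.274
  B: x = 0.076, y = 0.123
  C: x = 0.309, y = 0.419
  D: x = 0.465, y = 0.184

x_D = 0.465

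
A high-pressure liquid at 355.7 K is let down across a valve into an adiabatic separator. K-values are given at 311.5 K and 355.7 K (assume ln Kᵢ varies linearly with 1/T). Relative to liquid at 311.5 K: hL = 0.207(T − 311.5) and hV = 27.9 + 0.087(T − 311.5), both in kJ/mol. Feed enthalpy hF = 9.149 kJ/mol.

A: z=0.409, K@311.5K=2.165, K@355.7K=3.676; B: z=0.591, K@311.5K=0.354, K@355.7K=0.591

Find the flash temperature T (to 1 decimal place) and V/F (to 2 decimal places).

Adiabatic flash: solve Rachford–Rice at each trial T, then check hF = ψ·hV(T) + (1−ψ)·hL(T).
  T = 311.5 K: K = (2.165, 0.354), RR gives ψ = 0.126, H_out = 3.511 kJ/mol
  T = 355.7 K: K = (3.676, 0.591), RR gives ψ = 0.779, H_out = 26.755 kJ/mol
  T = 333.6 K: K = (2.871, 0.465), RR gives ψ = 0.449, H_out = 15.910 kJ/mol
  T = 322.6 K: K = (2.507, 0.408), RR gives ψ = 0.299, H_out = 10.232 kJ/mol
  T = 317.1 K: K = (2.334, 0.381), RR gives ψ = 0.218, H_out = 7.081 kJ/mol
  T = 319.9 K: K = (2.421, 0.394), RR gives ψ = 0.260, H_out = 8.721 kJ/mol
  T = 321.2 K: K = (2.462, 0.401), RR gives ψ = 0.279, H_out = 9.456 kJ/mol
Linear interpolation between T = 319.9 (H_out = 8.721) and T = 321.2 (H_out = 9.456) on hF = 9.149 gives T ≈ 320.7 K, at which ψ = 0.27.

T = 320.7 K, V/F = 0.27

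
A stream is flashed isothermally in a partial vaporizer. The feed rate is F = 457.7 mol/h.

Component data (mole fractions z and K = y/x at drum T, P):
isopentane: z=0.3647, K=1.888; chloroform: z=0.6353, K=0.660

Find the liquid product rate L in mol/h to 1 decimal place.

Let ψ = V/F and solve Σ zᵢ(Kᵢ−1)/(1+ψ(Kᵢ−1)) = 0.
Feasibility: ΣzᵢKᵢ = 1.1079, Σzᵢ/Kᵢ = 1.1557 — both > 1, two phases present.
Binary case is linear: z₁(K₁−1)(1+ψ(K₂−1)) + z₂(K₂−1)(1+ψ(K₁−1)) = 0
⇒ ψ = [z₁(K₁−1)+z₂(K₂−1)] / [−(K₁−1)(K₂−1)] = 0.10785/0.30192 = 0.3572
Then V = ψ·F = 0.3572·457.7 = 163.5 mol/h and L = F − V = 294.2 mol/h.

L = 294.2 mol/h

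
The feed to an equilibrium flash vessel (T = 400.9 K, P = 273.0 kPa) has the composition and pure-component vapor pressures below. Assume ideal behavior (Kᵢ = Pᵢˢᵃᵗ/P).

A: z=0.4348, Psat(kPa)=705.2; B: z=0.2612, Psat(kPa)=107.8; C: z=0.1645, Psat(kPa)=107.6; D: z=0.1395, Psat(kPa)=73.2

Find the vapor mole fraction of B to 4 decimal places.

Raoult's law: Kᵢ = Pᵢˢᵃᵗ/P = Pᵢˢᵃᵗ/273.0.
  K_A = 705.2/273.0 = 2.583150, K_B = 107.8/273.0 = 0.394872, K_C = 107.6/273.0 = 0.394139, K_D = 73.2/273.0 = 0.268132
Material balance + equilibrium reduce to Σ zᵢ(Kᵢ−1)/(1+ψ(Kᵢ−1)) = 0.
Check two-phase: ΣzᵢKᵢ = 1.3285 > 1 and Σzᵢ/Kᵢ = 1.7674 > 1, so g(0) = 0.3285 > 0 and g(1) = -0.7674 < 0.
Newton iteration, ψ⁰ = 0.5:
  ψ = 0.5000: g = -0.14641, g' = -0.8463 → ψ = 0.3270
  ψ = 0.3270: g = -0.00200, g' = -0.8448 → ψ = 0.3246
Converged at ψ = 0.3246.
Compositions from xᵢ = zᵢ/(1+ψ(Kᵢ−1)), yᵢ = Kᵢxᵢ:
  A: x = 0.2872, y = 0.7419
  B: x = 0.3251, y = 0.1284
  C: x = 0.2048, y = 0.0807
  D: x = 0.1830, y = 0.0491

y_B = 0.1284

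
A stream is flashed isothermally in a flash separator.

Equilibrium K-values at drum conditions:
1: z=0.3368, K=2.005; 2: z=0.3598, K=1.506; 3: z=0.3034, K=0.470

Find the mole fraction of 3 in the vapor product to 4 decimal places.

y_3 = 0.2698

Material balance + equilibrium reduce to Σ zᵢ(Kᵢ−1)/(1+β(Kᵢ−1)) = 0.
Feasibility: ΣzᵢKᵢ = 1.3597, Σzᵢ/Kᵢ = 1.0524 — both > 1, two phases present.
Newton iteration, β⁰ = 0.5:
  β = 0.5000: g = 0.15180, g' = -0.3671 → β = 0.9135
  β = 0.9135: g = -0.01074, g' = -0.4558 → β = 0.8899
  β = 0.8899: g = -0.00014, g' = -0.4439 → β = 0.8896
Converged at β = 0.8896.
Compositions from xᵢ = zᵢ/(1+β(Kᵢ−1)), yᵢ = Kᵢxᵢ:
  1: x = 0.1778, y = 0.3565
  2: x = 0.2481, y = 0.3737
  3: x = 0.5741, y = 0.2698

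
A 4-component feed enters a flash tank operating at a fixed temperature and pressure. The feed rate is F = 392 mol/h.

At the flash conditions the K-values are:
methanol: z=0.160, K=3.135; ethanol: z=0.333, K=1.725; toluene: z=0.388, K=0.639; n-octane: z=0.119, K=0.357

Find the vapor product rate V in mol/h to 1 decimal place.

V = 248.3 mol/h

Rachford–Rice: g(ψ) = Σ zᵢ(Kᵢ−1)/(1+ψ(Kᵢ−1)) = 0.
Check two-phase: ΣzᵢKᵢ = 1.366 > 1 and Σzᵢ/Kᵢ = 1.185 > 1, so g(0) = 0.366 > 0 and g(1) = -0.185 < 0.
Newton–Raphson from ψ = 0.5:
  ψ = 0.500: g = 0.0587, g' = -0.447 → ψ = 0.631
  ψ = 0.631: g = 0.0009, g' = -0.439 → ψ = 0.633
Converged at ψ = 0.633.
Then V = ψ·F = 0.6334·392 = 248.3 mol/h and L = F − V = 143.7 mol/h.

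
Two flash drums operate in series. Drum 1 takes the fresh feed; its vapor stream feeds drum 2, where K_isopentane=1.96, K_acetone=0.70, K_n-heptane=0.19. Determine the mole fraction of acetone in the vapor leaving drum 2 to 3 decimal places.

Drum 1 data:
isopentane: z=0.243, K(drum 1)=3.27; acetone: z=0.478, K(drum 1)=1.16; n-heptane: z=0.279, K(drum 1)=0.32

Drum 1:
Newton–Raphson from ψ₁ = 0.5:
  ψ₁ = 0.500: g = 0.0417, g' = -0.581 → ψ₁ = 0.572
  ψ₁ = 0.572: g = -0.0003, g' = -0.593 → ψ₁ = 0.571
Converged at ψ₁ = 0.571.
Drum-1 compositions:
  isopentane: x = 0.106, y = 0.346
  acetone: x = 0.438, y = 0.508
  n-heptane: x = 0.456, y = 0.146
Drum-2 feed = drum-1 vapor: z₂ = (0.3460, 0.5080, 0.1460).
Drum 2:
Newton iteration, ψ₂⁰ = 0.5:
  ψ₂ = 0.500: g = -0.1536, g' = -0.479 → ψ₂ = 0.180
  ψ₂ = 0.180: g = -0.0162, g' = -0.414 → ψ₂ = 0.140
  ψ₂ = 0.140: g = 0.0001, g' = -0.419 → ψ₂ = 0.141
Converged at ψ₂ = 0.141.
  isopentane: x = 0.305, y = 0.597
  acetone: x = 0.530, y = 0.371
  n-heptane: x = 0.165, y = 0.031

y_acetone (drum 2) = 0.371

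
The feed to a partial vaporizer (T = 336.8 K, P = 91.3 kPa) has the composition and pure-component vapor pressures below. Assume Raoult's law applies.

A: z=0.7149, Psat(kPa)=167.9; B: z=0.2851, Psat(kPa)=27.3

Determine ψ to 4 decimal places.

ψ = 0.6800

Raoult's law: Kᵢ = Pᵢˢᵃᵗ/P = Pᵢˢᵃᵗ/91.3.
  K_A = 167.9/91.3 = 1.838992, K_B = 27.3/91.3 = 0.299014
Material balance + equilibrium reduce to Σ zᵢ(Kᵢ−1)/(1+ψ(Kᵢ−1)) = 0.
g(0) = ΣzᵢKᵢ − 1 = 0.3999 and g(1) = 1 − Σzᵢ/Kᵢ = -0.3422, so a root lies in (0, 1).
Iterate (Newton) starting at ψ = 0.43:
  ψ = 0.4300: g = 0.15469, g' = -0.5588 → ψ = 0.7068
  ψ = 0.7068: g = -0.01959, g' = -0.7486 → ψ = 0.6806
  ψ = 0.6806: g = -0.00043, g' = -0.7163 → ψ = 0.6800
Converged at ψ = 0.6800.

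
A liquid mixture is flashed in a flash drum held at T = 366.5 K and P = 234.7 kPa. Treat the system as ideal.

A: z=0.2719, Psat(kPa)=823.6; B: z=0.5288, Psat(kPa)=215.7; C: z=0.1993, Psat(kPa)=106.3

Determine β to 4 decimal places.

Raoult's law: Kᵢ = Pᵢˢᵃᵗ/P = Pᵢˢᵃᵗ/234.7.
  K_A = 823.6/234.7 = 3.509161, K_B = 215.7/234.7 = 0.919046, K_C = 106.3/234.7 = 0.452919
Let β = V/F and solve Σ zᵢ(Kᵢ−1)/(1+β(Kᵢ−1)) = 0.
g(0) = ΣzᵢKᵢ − 1 = 0.5304 and g(1) = 1 − Σzᵢ/Kᵢ = -0.0929, so a root lies in (0, 1).
Newton–Raphson from β = 0.4:
  β = 0.4000: g = 0.15668, g' = -0.5279 → β = 0.6968
  β = 0.6968: g = 0.02665, g' = -0.3863 → β = 0.7658
  β = 0.7658: g = 0.00023, g' = -0.3812 → β = 0.7664
Converged at β = 0.7664.

β = 0.7664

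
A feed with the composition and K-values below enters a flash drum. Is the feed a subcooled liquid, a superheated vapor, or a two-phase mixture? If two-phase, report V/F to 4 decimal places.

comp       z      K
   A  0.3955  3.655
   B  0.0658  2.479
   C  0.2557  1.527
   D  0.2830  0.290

ΣzᵢKᵢ = 2.0812; Σzᵢ/Kᵢ = 1.2781.
Both exceed 1, so a two-phase solution exists.
Material balance + equilibrium reduce to Σ zᵢ(Kᵢ−1)/(1+ψ(Kᵢ−1)) = 0.
Iterate (Newton) starting at ψ = 0.5:
  ψ = 0.5000: g = 0.30223, g' = -0.9496 → ψ = 0.8183
  ψ = 0.8183: g = -0.01035, g' = -1.1536 → ψ = 0.8093
  ψ = 0.8093: g = -0.00009, g' = -1.1343 → ψ = 0.8092
Converged at ψ = 0.8092.

two-phase, V/F = 0.8092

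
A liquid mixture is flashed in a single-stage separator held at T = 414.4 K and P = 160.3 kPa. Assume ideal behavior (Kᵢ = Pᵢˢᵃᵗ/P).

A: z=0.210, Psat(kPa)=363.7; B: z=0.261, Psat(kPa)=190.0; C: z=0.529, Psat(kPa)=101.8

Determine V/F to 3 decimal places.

V/F = 0.383

Raoult's law: Kᵢ = Pᵢˢᵃᵗ/P = Pᵢˢᵃᵗ/160.3.
  K_A = 363.7/160.3 = 2.26887, K_B = 190.0/160.3 = 1.18528, K_C = 101.8/160.3 = 0.63506
Material balance + equilibrium reduce to Σ zᵢ(Kᵢ−1)/(1+V/F(Kᵢ−1)) = 0.
Feasibility: ΣzᵢKᵢ = 1.122, Σzᵢ/Kᵢ = 1.146 — both > 1, two phases present.
Newton iteration, V/F⁰ = 0.5:
  V/F = 0.500: g = -0.0289, g' = -0.239 → V/F = 0.380
  V/F = 0.380: g = 0.0009, g' = -0.257 → V/F = 0.383
Converged at V/F = 0.383.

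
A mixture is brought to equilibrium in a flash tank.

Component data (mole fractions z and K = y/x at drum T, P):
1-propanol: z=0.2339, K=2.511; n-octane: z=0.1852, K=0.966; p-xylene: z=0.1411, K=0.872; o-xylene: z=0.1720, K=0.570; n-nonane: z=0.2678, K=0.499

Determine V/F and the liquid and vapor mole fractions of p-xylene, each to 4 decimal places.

V/F = 0.2386, x_p-xylene = 0.1455, y_p-xylene = 0.1269

Rachford–Rice: g(V/F) = Σ zᵢ(Kᵢ−1)/(1+V/F(Kᵢ−1)) = 0.
Check two-phase: ΣzᵢKᵢ = 1.1209 > 1 and Σzᵢ/Kᵢ = 1.2851 > 1, so g(0) = 0.1209 > 0 and g(1) = -0.2851 < 0.
Newton iteration, V/F⁰ = 0.68:
  V/F = 0.6800: g = -0.15993, g' = -0.3511 → V/F = 0.2244
  V/F = 0.2244: g = 0.00596, g' = -0.4248 → V/F = 0.2385
  V/F = 0.2385: g = 0.00005, g' = -0.4174 → V/F = 0.2386
Converged at V/F = 0.2386.
Compositions from xᵢ = zᵢ/(1+V/F(Kᵢ−1)), yᵢ = Kᵢxᵢ:
  1-propanol: x = 0.1719, y = 0.4317
  n-octane: x = 0.1867, y = 0.1804
  p-xylene: x = 0.1455, y = 0.1269
  o-xylene: x = 0.1917, y = 0.1092
  n-nonane: x = 0.3042, y = 0.1518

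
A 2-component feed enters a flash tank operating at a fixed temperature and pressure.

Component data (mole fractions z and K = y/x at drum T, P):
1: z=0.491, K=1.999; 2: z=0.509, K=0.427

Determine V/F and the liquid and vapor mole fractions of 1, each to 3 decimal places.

V/F = 0.347, x_1 = 0.365, y_1 = 0.729

Binary case is linear: z₁(K₁−1)(1+V/F(K₂−1)) + z₂(K₂−1)(1+V/F(K₁−1)) = 0
⇒ V/F = [z₁(K₁−1)+z₂(K₂−1)] / [−(K₁−1)(K₂−1)] = 0.1989/0.5724 = 0.347
Compositions from xᵢ = zᵢ/(1+V/F(Kᵢ−1)), yᵢ = Kᵢxᵢ:
  1: x = 0.365, y = 0.729
  2: x = 0.635, y = 0.271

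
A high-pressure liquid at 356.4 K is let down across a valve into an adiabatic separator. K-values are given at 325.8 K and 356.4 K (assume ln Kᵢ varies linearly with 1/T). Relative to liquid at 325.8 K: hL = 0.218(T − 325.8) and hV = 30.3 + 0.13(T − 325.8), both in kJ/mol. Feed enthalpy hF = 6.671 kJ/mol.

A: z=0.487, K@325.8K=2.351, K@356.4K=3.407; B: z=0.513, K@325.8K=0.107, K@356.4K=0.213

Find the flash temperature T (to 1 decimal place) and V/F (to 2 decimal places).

T = 329.1 K, V/F = 0.20

Adiabatic flash: solve Rachford–Rice at each trial T, then check hF = ψ·hV(T) + (1−ψ)·hL(T).
  T = 325.8 K: K = (2.351, 0.107), RR gives ψ = 0.166, H_out = 5.019 kJ/mol
  T = 356.4 K: K = (3.407, 0.213), RR gives ψ = 0.406, H_out = 17.870 kJ/mol
  T = 341.1 K: K = (2.854, 0.153), RR gives ψ = 0.298, H_out = 11.977 kJ/mol
  T = 333.5 K: K = (2.598, 0.129), RR gives ψ = 0.238, H_out = 8.725 kJ/mol
  T = 329.6 K: K = (2.471, 0.117), RR gives ψ = 0.203, H_out = 6.912 kJ/mol
  T = 327.7 K: K = (2.411, 0.112), RR gives ψ = 0.185, H_out = 5.983 kJ/mol
Linear interpolation between T = 327.7 (H_out = 5.983) and T = 329.6 (H_out = 6.912) on hF = 6.671 gives T ≈ 329.1 K, at which ψ = 0.20.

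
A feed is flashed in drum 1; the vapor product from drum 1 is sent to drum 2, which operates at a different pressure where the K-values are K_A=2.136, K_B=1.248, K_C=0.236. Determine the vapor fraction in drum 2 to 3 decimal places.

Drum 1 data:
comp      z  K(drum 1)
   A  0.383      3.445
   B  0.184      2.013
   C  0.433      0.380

V/F (drum 2) = 0.578

Drum 1:
Newton–Raphson from ψ₁ = 0.63:
  ψ₁ = 0.630: g = 0.0419, g' = -0.873 → ψ₁ = 0.678
Converged at ψ₁ = 0.678.
Drum-1 compositions:
  A: x = 0.144, y = 0.497
  B: x = 0.109, y = 0.220
  C: x = 0.747, y = 0.284
Drum-2 feed = drum-1 vapor: z₂ = (0.4966, 0.2196, 0.2838).
Drum 2:
Material balance + equilibrium reduce to Σ zᵢ(Kᵢ−1)/(1+ψ₂(Kᵢ−1)) = 0.
g(0) = ΣzᵢKᵢ − 1 = 0.402 and g(1) = 1 − Σzᵢ/Kᵢ = -0.611, so a root lies in (0, 1).
Newton iteration, ψ₂⁰ = 0.35:
  ψ₂ = 0.350: g = 0.1579, g' = -0.648 → ψ₂ = 0.594
  ψ₂ = 0.594: g = -0.0122, g' = -0.793 → ψ₂ = 0.578
Converged at ψ₂ = 0.578.
  A: x = 0.300, y = 0.640
  B: x = 0.192, y = 0.240
  C: x = 0.508, y = 0.120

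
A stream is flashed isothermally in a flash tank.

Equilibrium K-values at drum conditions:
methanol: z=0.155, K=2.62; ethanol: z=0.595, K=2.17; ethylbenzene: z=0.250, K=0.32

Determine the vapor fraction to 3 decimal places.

ψ = 0.903

Material balance + equilibrium reduce to Σ zᵢ(Kᵢ−1)/(1+ψ(Kᵢ−1)) = 0.
g(0) = ΣzᵢKᵢ − 1 = 0.777 and g(1) = 1 − Σzᵢ/Kᵢ = -0.115, so a root lies in (0, 1).
Newton iteration, ψ⁰ = 0.5:
  ψ = 0.500: g = 0.3204, g' = -0.714 → ψ = 0.949
  ψ = 0.949: g = -0.0503, g' = -1.164 → ψ = 0.906
  ψ = 0.906: g = -0.0028, g' = -1.042 → ψ = 0.903
Converged at ψ = 0.903.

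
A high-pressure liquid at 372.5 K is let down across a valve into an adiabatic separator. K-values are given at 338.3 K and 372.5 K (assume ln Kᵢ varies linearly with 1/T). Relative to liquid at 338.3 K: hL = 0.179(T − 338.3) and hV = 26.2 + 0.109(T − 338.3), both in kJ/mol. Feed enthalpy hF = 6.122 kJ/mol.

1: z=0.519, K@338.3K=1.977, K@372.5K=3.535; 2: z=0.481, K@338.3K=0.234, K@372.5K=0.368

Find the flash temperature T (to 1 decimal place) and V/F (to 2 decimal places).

Adiabatic flash: solve Rachford–Rice at each trial T, then check hF = ψ·hV(T) + (1−ψ)·hL(T).
  T = 338.3 K: K = (1.977, 0.234), RR gives ψ = 0.185, H_out = 4.853 kJ/mol
  T = 372.5 K: K = (3.535, 0.368), RR gives ψ = 0.631, H_out = 21.154 kJ/mol
  T = 355.4 K: K = (2.681, 0.297), RR gives ψ = 0.452, H_out = 14.356 kJ/mol
  T = 346.9 K: K = (2.313, 0.264), RR gives ψ = 0.339, H_out = 10.222 kJ/mol
  T = 342.6 K: K = (2.140, 0.249), RR gives ψ = 0.269, H_out = 7.743 kJ/mol
  T = 340.5 K: K = (2.060, 0.242), RR gives ψ = 0.230, H_out = 6.393 kJ/mol
Linear interpolation between T = 338.3 (H_out = 4.853) and T = 340.5 (H_out = 6.393) on hF = 6.122 gives T ≈ 340.1 K, at which ψ = 0.22.

T = 340.1 K, V/F = 0.22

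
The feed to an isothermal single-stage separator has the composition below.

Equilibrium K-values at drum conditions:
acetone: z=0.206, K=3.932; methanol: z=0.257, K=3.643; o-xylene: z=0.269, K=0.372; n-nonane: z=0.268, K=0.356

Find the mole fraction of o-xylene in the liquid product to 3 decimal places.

x_o-xylene = 0.405

Material balance + equilibrium reduce to Σ zᵢ(Kᵢ−1)/(1+ψ(Kᵢ−1)) = 0.
g(0) = ΣzᵢKᵢ − 1 = 0.942 and g(1) = 1 − Σzᵢ/Kᵢ = -0.599, so a root lies in (0, 1).
Iterate (Newton) starting at ψ = 0.65:
  ψ = 0.650: g = -0.1245, g' = -1.084 → ψ = 0.535
  ψ = 0.535: g = -0.0014, g' = -1.076 → ψ = 0.534
Converged at ψ = 0.534.
Compositions from xᵢ = zᵢ/(1+ψ(Kᵢ−1)), yᵢ = Kᵢxᵢ:
  acetone: x = 0.080, y = 0.316
  methanol: x = 0.107, y = 0.388
  o-xylene: x = 0.405, y = 0.151
  n-nonane: x = 0.408, y = 0.145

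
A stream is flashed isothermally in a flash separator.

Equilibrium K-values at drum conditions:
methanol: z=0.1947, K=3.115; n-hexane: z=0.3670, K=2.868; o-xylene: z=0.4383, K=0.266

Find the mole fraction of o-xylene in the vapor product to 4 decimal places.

y_o-xylene = 0.1933

Rachford–Rice: g(ψ) = Σ zᵢ(Kᵢ−1)/(1+ψ(Kᵢ−1)) = 0.
g(0) = ΣzᵢKᵢ − 1 = 0.7756 and g(1) = 1 − Σzᵢ/Kᵢ = -0.8382, so a root lies in (0, 1).
Iterate (Newton) starting at ψ = 0.5:
  ψ = 0.5000: g = 0.04638, g' = -1.1374 → ψ = 0.5408
  ψ = 0.5408: g = -0.00033, g' = -1.1557 → ψ = 0.5405
Converged at ψ = 0.5405.
Compositions from xᵢ = zᵢ/(1+ψ(Kᵢ−1)), yᵢ = Kᵢxᵢ:
  methanol: x = 0.0908, y = 0.2830
  n-hexane: x = 0.1826, y = 0.5238
  o-xylene: x = 0.7265, y = 0.1933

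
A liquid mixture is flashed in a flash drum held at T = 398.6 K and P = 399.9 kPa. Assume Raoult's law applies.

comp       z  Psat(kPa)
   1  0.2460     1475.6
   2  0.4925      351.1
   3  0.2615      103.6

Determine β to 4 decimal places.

Raoult's law: Kᵢ = Pᵢˢᵃᵗ/P = Pᵢˢᵃᵗ/399.9.
  K_1 = 1475.6/399.9 = 3.689922, K_2 = 351.1/399.9 = 0.877969, K_3 = 103.6/399.9 = 0.259065
Newton iteration, β⁰ = 0.53:
  β = 0.5300: g = -0.11050, g' = -0.7001 → β = 0.3722
  β = 0.3722: g = 0.00018, g' = -0.7262 → β = 0.3724
Converged at β = 0.3724.

β = 0.3724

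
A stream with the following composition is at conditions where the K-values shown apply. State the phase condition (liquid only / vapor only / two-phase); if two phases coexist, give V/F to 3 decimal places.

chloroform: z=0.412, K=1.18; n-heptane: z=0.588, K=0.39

ΣzᵢKᵢ = 0.715; Σzᵢ/Kᵢ = 1.857.
Since ΣzᵢKᵢ < 1 the mixture is below its bubble point — single liquid phase.

liquid only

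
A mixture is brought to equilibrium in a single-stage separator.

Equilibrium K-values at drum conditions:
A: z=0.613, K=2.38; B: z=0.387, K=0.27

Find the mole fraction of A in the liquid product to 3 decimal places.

x_A = 0.346

Let ψ = V/F and solve Σ zᵢ(Kᵢ−1)/(1+ψ(Kᵢ−1)) = 0.
g(0) = ΣzᵢKᵢ − 1 = 0.563 and g(1) = 1 − Σzᵢ/Kᵢ = -0.691, so a root lies in (0, 1).
Binary case is linear: z₁(K₁−1)(1+ψ(K₂−1)) + z₂(K₂−1)(1+ψ(K₁−1)) = 0
⇒ ψ = [z₁(K₁−1)+z₂(K₂−1)] / [−(K₁−1)(K₂−1)] = 0.5634/1.0074 = 0.559
Compositions from xᵢ = zᵢ/(1+ψ(Kᵢ−1)), yᵢ = Kᵢxᵢ:
  A: x = 0.346, y = 0.823
  B: x = 0.654, y = 0.177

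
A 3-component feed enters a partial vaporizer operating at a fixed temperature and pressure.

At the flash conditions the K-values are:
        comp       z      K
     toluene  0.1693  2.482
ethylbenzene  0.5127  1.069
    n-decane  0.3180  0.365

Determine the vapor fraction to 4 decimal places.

Rachford–Rice: g(ψ) = Σ zᵢ(Kᵢ−1)/(1+ψ(Kᵢ−1)) = 0.
Feasibility: ΣzᵢKᵢ = 1.0843, Σzᵢ/Kᵢ = 1.4191 — both > 1, two phases present.
Iterate (Newton) starting at ψ = 0.5:
  ψ = 0.5000: g = -0.11756, g' = -0.4002 → ψ = 0.2063
  ψ = 0.2063: g = -0.00533, g' = -0.3903 → ψ = 0.1926
  ψ = 0.1926: g = 0.00002, g' = -0.3939 → ψ = 0.1927
Converged at ψ = 0.1927.

ψ = 0.1927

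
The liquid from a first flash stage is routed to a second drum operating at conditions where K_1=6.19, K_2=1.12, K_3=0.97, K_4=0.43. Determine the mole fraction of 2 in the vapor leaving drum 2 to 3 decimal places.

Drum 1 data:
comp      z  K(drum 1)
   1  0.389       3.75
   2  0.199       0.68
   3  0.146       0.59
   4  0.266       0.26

y_2 (drum 2) = 0.252

Drum 1:
Newton iteration, ψ₁⁰ = 0.5:
  ψ₁ = 0.500: g = -0.0131, g' = -0.956 → ψ₁ = 0.486
Converged at ψ₁ = 0.486.
Drum-1 compositions:
  1: x = 0.166, y = 0.624
  2: x = 0.236, y = 0.160
  3: x = 0.182, y = 0.108
  4: x = 0.416, y = 0.108
Drum-2 feed = drum-1 liquid: z₂ = (0.1664, 0.2357, 0.1824, 0.4155).
Drum 2:
Newton iteration, ψ₂⁰ = 0.6:
  ψ₂ = 0.600: g = -0.1292, g' = -0.580 → ψ₂ = 0.377
  ψ₂ = 0.377: g = 0.0119, g' = -0.735 → ψ₂ = 0.393
  ψ₂ = 0.393: g = 0.0002, g' = -0.712 → ψ₂ = 0.394
Converged at ψ₂ = 0.394.
  1: x = 0.055, y = 0.339
  2: x = 0.225, y = 0.252
  3: x = 0.185, y = 0.179
  4: x = 0.536, y = 0.230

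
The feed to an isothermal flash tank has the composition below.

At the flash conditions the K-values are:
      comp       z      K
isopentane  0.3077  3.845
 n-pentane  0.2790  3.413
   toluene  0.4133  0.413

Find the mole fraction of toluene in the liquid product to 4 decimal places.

Let β = V/F and solve Σ zᵢ(Kᵢ−1)/(1+β(Kᵢ−1)) = 0.
Check two-phase: ΣzᵢKᵢ = 2.3060 > 1 and Σzᵢ/Kᵢ = 1.1625 > 1, so g(0) = 1.3060 > 0 and g(1) = -0.1625 < 0.
Newton iteration, β⁰ = 0.5:
  β = 0.5000: g = 0.32308, g' = -1.0434 → β = 0.8097
  β = 0.8097: g = 0.03058, g' = -0.9316 → β = 0.8425
  β = 0.8425: g = -0.00028, g' = -0.9498 → β = 0.8422
Converged at β = 0.8422.
Compositions from xᵢ = zᵢ/(1+β(Kᵢ−1)), yᵢ = Kᵢxᵢ:
  isopentane: x = 0.0906, y = 0.3484
  n-pentane: x = 0.0920, y = 0.3140
  toluene: x = 0.8174, y = 0.3376

x_toluene = 0.8174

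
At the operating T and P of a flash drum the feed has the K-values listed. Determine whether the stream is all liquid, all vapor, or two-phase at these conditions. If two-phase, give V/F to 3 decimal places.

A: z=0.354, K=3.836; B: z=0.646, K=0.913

ΣzᵢKᵢ = 1.948; Σzᵢ/Kᵢ = 0.800.
Since Σzᵢ/Kᵢ < 1 the mixture is above its dew point — single vapor phase.

all vapor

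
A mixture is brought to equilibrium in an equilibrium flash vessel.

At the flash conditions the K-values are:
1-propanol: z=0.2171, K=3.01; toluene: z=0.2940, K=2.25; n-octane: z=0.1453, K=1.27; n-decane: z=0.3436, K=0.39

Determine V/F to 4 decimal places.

Newton–Raphson from V/F = 0.5:
  V/F = 0.5000: g = 0.17678, g' = -0.6651 → V/F = 0.7658
  V/F = 0.7658: g = -0.00123, g' = -0.7135 → V/F = 0.7641
Converged at V/F = 0.7641.

V/F = 0.7641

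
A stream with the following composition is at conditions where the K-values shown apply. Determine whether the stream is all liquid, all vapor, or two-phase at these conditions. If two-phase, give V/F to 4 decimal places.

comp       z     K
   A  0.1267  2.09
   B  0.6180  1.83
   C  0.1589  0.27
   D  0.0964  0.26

ΣzᵢKᵢ = 1.4637; Σzᵢ/Kᵢ = 1.3576.
Both exceed 1, so a two-phase solution exists.
Iterate (Newton) starting at ψ = 0.5:
  ψ = 0.5000: g = 0.15598, g' = -0.6187 → ψ = 0.7521
  ψ = 0.7521: g = -0.02641, g' = -0.8917 → ψ = 0.7225
  ψ = 0.7225: g = -0.00084, g' = -0.8364 → ψ = 0.7215
Converged at ψ = 0.7215.

two-phase, V/F = 0.7215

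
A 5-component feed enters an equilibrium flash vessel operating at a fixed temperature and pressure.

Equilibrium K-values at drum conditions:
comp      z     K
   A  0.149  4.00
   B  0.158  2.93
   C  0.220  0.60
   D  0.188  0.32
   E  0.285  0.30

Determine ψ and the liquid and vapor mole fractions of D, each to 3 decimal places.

Newton–Raphson from ψ = 0.53:
  ψ = 0.530: g = -0.3054, g' = -0.966 → ψ = 0.214
  ψ = 0.214: g = 0.0077, g' = -1.147 → ψ = 0.221
Converged at ψ = 0.221.
Compositions from xᵢ = zᵢ/(1+ψ(Kᵢ−1)), yᵢ = Kᵢxᵢ:
  A: x = 0.090, y = 0.359
  B: x = 0.111, y = 0.325
  C: x = 0.241, y = 0.145
  D: x = 0.221, y = 0.071
  E: x = 0.337, y = 0.101

ψ = 0.221, x_D = 0.221, y_D = 0.071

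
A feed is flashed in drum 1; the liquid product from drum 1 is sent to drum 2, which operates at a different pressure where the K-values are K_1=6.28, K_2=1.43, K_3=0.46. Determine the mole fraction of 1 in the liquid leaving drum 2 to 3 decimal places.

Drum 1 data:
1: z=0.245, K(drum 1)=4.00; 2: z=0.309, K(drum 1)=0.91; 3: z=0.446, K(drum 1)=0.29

x_1 (drum 2) = 0.047

Drum 1:
Newton–Raphson from ψ₁ = 0.6:
  ψ₁ = 0.600: g = -0.3186, g' = -0.966 → ψ₁ = 0.270
  ψ₁ = 0.270: g = -0.0146, g' = -1.019 → ψ₁ = 0.256
Converged at ψ₁ = 0.256.
Drum-1 compositions:
  1: x = 0.139, y = 0.554
  2: x = 0.316, y = 0.288
  3: x = 0.545, y = 0.158
Drum-2 feed = drum-1 liquid: z₂ = (0.1385, 0.3163, 0.5452).
Drum 2:
Iterate (Newton) starting at ψ₂ = 0.5:
  ψ₂ = 0.500: g = -0.0904, g' = -0.629 → ψ₂ = 0.356
  ψ₂ = 0.356: g = 0.0072, g' = -0.753 → ψ₂ = 0.366
Converged at ψ₂ = 0.366.
  1: x = 0.047, y = 0.297
  2: x = 0.273, y = 0.391
  3: x = 0.679, y = 0.313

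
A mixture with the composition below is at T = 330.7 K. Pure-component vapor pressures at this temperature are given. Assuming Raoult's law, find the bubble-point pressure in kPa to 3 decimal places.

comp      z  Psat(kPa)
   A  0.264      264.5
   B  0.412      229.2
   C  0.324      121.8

Pbub = 203.722 kPa

At the bubble point ψ → 0, so ΣzᵢKᵢ = 1 with Kᵢ = Pᵢˢᵃᵗ/P ⇒ P = ΣzᵢPᵢˢᵃᵗ.
P = 0.264·264.5 + 0.412·229.2 + 0.324·121.8 = 203.722 kPa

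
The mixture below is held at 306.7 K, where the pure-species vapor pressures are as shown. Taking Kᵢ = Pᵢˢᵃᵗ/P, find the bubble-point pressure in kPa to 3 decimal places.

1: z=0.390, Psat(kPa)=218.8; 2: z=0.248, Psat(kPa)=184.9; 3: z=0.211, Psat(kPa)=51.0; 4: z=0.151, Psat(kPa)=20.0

At the bubble point ψ → 0, so ΣzᵢKᵢ = 1 with Kᵢ = Pᵢˢᵃᵗ/P ⇒ P = ΣzᵢPᵢˢᵃᵗ.
P = 0.390·218.8 + 0.248·184.9 + 0.211·51.0 + 0.151·20.0 = 144.968 kPa

Pbub = 144.968 kPa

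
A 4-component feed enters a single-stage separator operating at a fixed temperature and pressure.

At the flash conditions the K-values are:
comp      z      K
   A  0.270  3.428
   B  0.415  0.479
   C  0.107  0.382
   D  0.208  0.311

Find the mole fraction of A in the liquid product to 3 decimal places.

Newton iteration, ψ⁰ = 0.36:
  ψ = 0.360: g = -0.1920, g' = -0.866 → ψ = 0.138
  ψ = 0.138: g = 0.0270, g' = -1.192 → ψ = 0.161
  ψ = 0.161: g = 0.0007, g' = -1.132 → ψ = 0.162
Converged at ψ = 0.162.
Compositions from xᵢ = zᵢ/(1+ψ(Kᵢ−1)), yᵢ = Kᵢxᵢ:
  A: x = 0.194, y = 0.665
  B: x = 0.453, y = 0.217
  C: x = 0.119, y = 0.045
  D: x = 0.234, y = 0.073

x_A = 0.194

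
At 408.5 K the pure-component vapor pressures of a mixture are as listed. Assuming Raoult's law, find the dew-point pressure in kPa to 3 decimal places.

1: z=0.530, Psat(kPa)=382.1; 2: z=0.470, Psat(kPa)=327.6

Pdew = 354.390 kPa

At the dew point ψ → 1, so Σzᵢ/Kᵢ = 1 with Kᵢ = Pᵢˢᵃᵗ/P ⇒ 1/P = Σzᵢ/Pᵢˢᵃᵗ.
1/P = 0.530/382.1 + 0.470/327.6 = 0.002822 ⇒ P = 354.390 kPa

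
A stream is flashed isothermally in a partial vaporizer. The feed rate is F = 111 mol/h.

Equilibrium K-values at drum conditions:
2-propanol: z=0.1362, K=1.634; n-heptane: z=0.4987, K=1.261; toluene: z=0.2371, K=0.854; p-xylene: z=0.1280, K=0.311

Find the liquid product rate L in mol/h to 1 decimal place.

L = 50.9 mol/h

Rachford–Rice: g(ψ) = Σ zᵢ(Kᵢ−1)/(1+ψ(Kᵢ−1)) = 0.
Check two-phase: ΣzᵢKᵢ = 1.0937 > 1 and Σzᵢ/Kᵢ = 1.1680 > 1, so g(0) = 0.0937 > 0 and g(1) = -0.1680 < 0.
Newton iteration, ψ⁰ = 0.64:
  ψ = 0.6400: g = -0.02298, g' = -0.2532 → ψ = 0.5492
  ψ = 0.5492: g = -0.00163, g' = -0.2194 → ψ = 0.5418
Converged at ψ = 0.5418.
Then V = ψ·F = 0.5418·111 = 60.1 mol/h and L = F − V = 50.9 mol/h.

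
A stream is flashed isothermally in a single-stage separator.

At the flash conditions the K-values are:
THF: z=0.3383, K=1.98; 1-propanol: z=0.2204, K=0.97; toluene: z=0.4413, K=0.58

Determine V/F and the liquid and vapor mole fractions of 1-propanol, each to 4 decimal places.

V/F = 0.4313, x_1-propanol = 0.2233, y_1-propanol = 0.2166

Newton–Raphson from V/F = 0.61:
  V/F = 0.6100: g = -0.04843, g' = -0.2682 → V/F = 0.4294
  V/F = 0.4294: g = 0.00051, g' = -0.2770 → V/F = 0.4313
Converged at V/F = 0.4313.
Compositions from xᵢ = zᵢ/(1+V/F(Kᵢ−1)), yᵢ = Kᵢxᵢ:
  THF: x = 0.2378, y = 0.4708
  1-propanol: x = 0.2233, y = 0.2166
  toluene: x = 0.5389, y = 0.3126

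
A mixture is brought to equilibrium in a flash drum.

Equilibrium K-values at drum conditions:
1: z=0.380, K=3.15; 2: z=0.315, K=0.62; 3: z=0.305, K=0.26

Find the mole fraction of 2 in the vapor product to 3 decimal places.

Let ψ = V/F and solve Σ zᵢ(Kᵢ−1)/(1+ψ(Kᵢ−1)) = 0.
Feasibility: ΣzᵢKᵢ = 1.472, Σzᵢ/Kᵢ = 1.802 — both > 1, two phases present.
Newton iteration, ψ⁰ = 0.51:
  ψ = 0.510: g = -0.1213, g' = -0.900 → ψ = 0.375
Converged at ψ = 0.375.
Compositions from xᵢ = zᵢ/(1+ψ(Kᵢ−1)), yᵢ = Kᵢxᵢ:
  1: x = 0.210, y = 0.662
  2: x = 0.367, y = 0.228
  3: x = 0.422, y = 0.110

y_2 = 0.228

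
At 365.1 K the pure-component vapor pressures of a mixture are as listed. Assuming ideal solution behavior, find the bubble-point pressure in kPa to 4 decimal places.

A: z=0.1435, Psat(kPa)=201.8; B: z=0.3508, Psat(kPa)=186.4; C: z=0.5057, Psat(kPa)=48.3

Pbub = 118.7727 kPa

At the bubble point ψ → 0, so ΣzᵢKᵢ = 1 with Kᵢ = Pᵢˢᵃᵗ/P ⇒ P = ΣzᵢPᵢˢᵃᵗ.
P = 0.1435·201.8 + 0.3508·186.4 + 0.5057·48.3 = 118.7727 kPa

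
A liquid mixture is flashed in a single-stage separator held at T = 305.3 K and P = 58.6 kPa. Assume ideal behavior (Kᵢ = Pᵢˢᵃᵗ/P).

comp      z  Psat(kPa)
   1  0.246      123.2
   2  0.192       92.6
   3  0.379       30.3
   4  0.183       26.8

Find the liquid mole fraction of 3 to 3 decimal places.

x_3 = 0.424

Raoult's law: Kᵢ = Pᵢˢᵃᵗ/P = Pᵢˢᵃᵗ/58.6.
  K_1 = 123.2/58.6 = 2.10239, K_2 = 92.6/58.6 = 1.58020, K_3 = 30.3/58.6 = 0.51706, K_4 = 26.8/58.6 = 0.45734
Let ψ = V/F and solve Σ zᵢ(Kᵢ−1)/(1+ψ(Kᵢ−1)) = 0.
Check two-phase: ΣzᵢKᵢ = 1.100 > 1 and Σzᵢ/Kᵢ = 1.372 > 1, so g(0) = 0.100 > 0 and g(1) = -0.372 < 0.
Newton–Raphson from ψ = 0.39:
  ψ = 0.390: g = -0.0710, g' = -0.410 → ψ = 0.217
  ψ = 0.217: g = 0.0008, g' = -0.425 → ψ = 0.219
Converged at ψ = 0.219.
Compositions from xᵢ = zᵢ/(1+ψ(Kᵢ−1)), yᵢ = Kᵢxᵢ:
  1: x = 0.198, y = 0.417
  2: x = 0.170, y = 0.269
  3: x = 0.424, y = 0.219
  4: x = 0.208, y = 0.095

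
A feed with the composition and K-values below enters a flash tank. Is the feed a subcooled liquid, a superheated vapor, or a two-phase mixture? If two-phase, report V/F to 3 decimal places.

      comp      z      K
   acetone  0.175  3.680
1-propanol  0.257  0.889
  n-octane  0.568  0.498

two-phase, V/F = 0.147

ΣzᵢKᵢ = 1.155; Σzᵢ/Kᵢ = 1.477.
Both exceed 1, so a two-phase solution exists.
Rachford–Rice: g(ψ) = Σ zᵢ(Kᵢ−1)/(1+ψ(Kᵢ−1)) = 0.
Newton iteration, ψ⁰ = 0.5:
  ψ = 0.500: g = -0.2105, g' = -0.488 → ψ = 0.069
  ψ = 0.069: g = 0.0718, g' = -1.052 → ψ = 0.137
  ψ = 0.137: g = 0.0078, g' = -0.840 → ψ = 0.146
  ψ = 0.146: g = 0.0001, g' = -0.818 → ψ = 0.147
Converged at ψ = 0.147.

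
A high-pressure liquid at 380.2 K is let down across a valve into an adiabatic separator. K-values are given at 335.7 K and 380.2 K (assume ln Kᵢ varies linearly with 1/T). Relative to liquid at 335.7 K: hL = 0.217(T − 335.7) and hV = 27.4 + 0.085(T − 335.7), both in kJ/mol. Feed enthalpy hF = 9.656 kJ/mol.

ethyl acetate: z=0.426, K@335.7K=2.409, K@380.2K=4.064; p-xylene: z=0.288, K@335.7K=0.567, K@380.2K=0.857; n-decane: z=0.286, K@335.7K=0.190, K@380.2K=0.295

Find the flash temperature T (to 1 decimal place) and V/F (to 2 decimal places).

T = 340.4 K, V/F = 0.32

Adiabatic flash: solve Rachford–Rice at each trial T, then check hF = ψ·hV(T) + (1−ψ)·hL(T).
  T = 335.7 K: K = (2.409, 0.567, 0.190), RR gives ψ = 0.266, H_out = 7.301 kJ/mol
  T = 380.2 K: K = (4.064, 0.857, 0.295), RR gives ψ = 0.670, H_out = 24.076 kJ/mol
  T = 357.9 K: K = (3.178, 0.706, 0.240), RR gives ψ = 0.494, H_out = 16.898 kJ/mol
  T = 346.8 K: K = (2.779, 0.635, 0.214), RR gives ψ = 0.391, H_out = 12.548 kJ/mol
  T = 341.2 K: K = (2.589, 0.600, 0.202), RR gives ψ = 0.332, H_out = 10.043 kJ/mol
  T = 338.4 K: K = (2.496, 0.583, 0.196), RR gives ψ = 0.300, H_out = 8.687 kJ/mol
  T = 339.8 K: K = (2.542, 0.592, 0.199), RR gives ψ = 0.316, H_out = 9.375 kJ/mol
Linear interpolation between T = 339.8 (H_out = 9.375) and T = 341.2 (H_out = 10.043) on hF = 9.656 gives T ≈ 340.4 K, at which ψ = 0.32.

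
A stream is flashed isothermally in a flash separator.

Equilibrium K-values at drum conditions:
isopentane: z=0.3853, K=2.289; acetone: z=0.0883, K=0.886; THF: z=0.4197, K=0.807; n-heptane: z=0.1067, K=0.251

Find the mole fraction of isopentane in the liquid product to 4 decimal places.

Let ψ = V/F and solve Σ zᵢ(Kᵢ−1)/(1+ψ(Kᵢ−1)) = 0.
Check two-phase: ΣzᵢKᵢ = 1.3257 > 1 and Σzᵢ/Kᵢ = 1.2132 > 1, so g(0) = 0.3257 > 0 and g(1) = -0.2132 < 0.
Iterate (Newton) starting at ψ = 0.34:
  ψ = 0.3400: g = 0.14093, g' = -0.4364 → ψ = 0.6629
  ψ = 0.6629: g = 0.00529, g' = -0.4442 → ψ = 0.6748
Converged at ψ = 0.6748.
Compositions from xᵢ = zᵢ/(1+ψ(Kᵢ−1)), yᵢ = Kᵢxᵢ:
  isopentane: x = 0.2061, y = 0.4717
  acetone: x = 0.0957, y = 0.0848
  THF: x = 0.4825, y = 0.3894
  n-heptane: x = 0.2157, y = 0.0541

x_isopentane = 0.2061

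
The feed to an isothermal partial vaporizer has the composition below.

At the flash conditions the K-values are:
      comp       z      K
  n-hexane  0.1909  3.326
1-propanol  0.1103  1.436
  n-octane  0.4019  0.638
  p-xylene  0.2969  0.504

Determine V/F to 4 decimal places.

V/F = 0.2433

Rachford–Rice: g(V/F) = Σ zᵢ(Kᵢ−1)/(1+V/F(Kᵢ−1)) = 0.
g(0) = ΣzᵢKᵢ − 1 = 0.1994 and g(1) = 1 − Σzᵢ/Kᵢ = -0.3532, so a root lies in (0, 1).
Newton iteration, V/F⁰ = 0.5:
  V/F = 0.5000: g = -0.12870, g' = -0.4426 → V/F = 0.2092
  V/F = 0.2092: g = 0.02104, g' = -0.6375 → V/F = 0.2422
  V/F = 0.2422: g = 0.00068, g' = -0.5974 → V/F = 0.2433
Converged at V/F = 0.2433.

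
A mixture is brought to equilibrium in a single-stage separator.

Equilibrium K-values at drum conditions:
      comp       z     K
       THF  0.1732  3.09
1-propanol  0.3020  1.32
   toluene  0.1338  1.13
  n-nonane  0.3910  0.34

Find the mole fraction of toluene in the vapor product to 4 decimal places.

y_toluene = 0.1453

Material balance + equilibrium reduce to Σ zᵢ(Kᵢ−1)/(1+ψ(Kᵢ−1)) = 0.
Check two-phase: ΣzᵢKᵢ = 1.2180 > 1 and Σzᵢ/Kᵢ = 1.5532 > 1, so g(0) = 0.2180 > 0 and g(1) = -0.5532 < 0.
Newton–Raphson from ψ = 0.46:
  ψ = 0.4600: g = -0.08535, g' = -0.5734 → ψ = 0.3111
  ψ = 0.3111: g = -0.00079, g' = -0.5752 → ψ = 0.3098
Converged at ψ = 0.3098.
Compositions from xᵢ = zᵢ/(1+ψ(Kᵢ−1)), yᵢ = Kᵢxᵢ:
  THF: x = 0.1051, y = 0.3249
  1-propanol: x = 0.2748, y = 0.3627
  toluene: x = 0.1286, y = 0.1453
  n-nonane: x = 0.4915, y = 0.1671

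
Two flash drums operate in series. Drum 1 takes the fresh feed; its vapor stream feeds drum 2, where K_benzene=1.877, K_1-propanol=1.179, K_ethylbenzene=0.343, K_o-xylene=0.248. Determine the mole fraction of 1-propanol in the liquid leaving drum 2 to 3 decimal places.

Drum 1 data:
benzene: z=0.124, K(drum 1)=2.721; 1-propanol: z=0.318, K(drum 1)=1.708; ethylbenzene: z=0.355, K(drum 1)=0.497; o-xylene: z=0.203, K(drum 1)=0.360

x_1-propanol (drum 2) = 0.446

Drum 1:
Newton–Raphson from ψ₁ = 0.5:
  ψ₁ = 0.500: g = -0.1486, g' = -0.533 → ψ₁ = 0.221
  ψ₁ = 0.221: g = -0.0031, g' = -0.538 → ψ₁ = 0.216
Converged at ψ₁ = 0.216.
Drum-1 compositions:
  benzene: x = 0.090, y = 0.246
  1-propanol: x = 0.276, y = 0.471
  ethylbenzene: x = 0.398, y = 0.198
  o-xylene: x = 0.235, y = 0.085
Drum-2 feed = drum-1 vapor: z₂ = (0.2461, 0.4712, 0.1979, 0.0848).
Drum 2:
Material balance + equilibrium reduce to Σ zᵢ(Kᵢ−1)/(1+ψ₂(Kᵢ−1)) = 0.
Check two-phase: ΣzᵢKᵢ = 1.106 > 1 and Σzᵢ/Kᵢ = 1.450 > 1, so g(0) = 0.106 > 0 and g(1) = -0.450 < 0.
Iterate (Newton) starting at ψ₂ = 0.33:
  ψ₂ = 0.330: g = -0.0038, g' = -0.351 → ψ₂ = 0.319
Converged at ψ₂ = 0.319.
  benzene: x = 0.192, y = 0.361
  1-propanol: x = 0.446, y = 0.526
  ethylbenzene: x = 0.250, y = 0.086
  o-xylene: x = 0.112, y = 0.028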